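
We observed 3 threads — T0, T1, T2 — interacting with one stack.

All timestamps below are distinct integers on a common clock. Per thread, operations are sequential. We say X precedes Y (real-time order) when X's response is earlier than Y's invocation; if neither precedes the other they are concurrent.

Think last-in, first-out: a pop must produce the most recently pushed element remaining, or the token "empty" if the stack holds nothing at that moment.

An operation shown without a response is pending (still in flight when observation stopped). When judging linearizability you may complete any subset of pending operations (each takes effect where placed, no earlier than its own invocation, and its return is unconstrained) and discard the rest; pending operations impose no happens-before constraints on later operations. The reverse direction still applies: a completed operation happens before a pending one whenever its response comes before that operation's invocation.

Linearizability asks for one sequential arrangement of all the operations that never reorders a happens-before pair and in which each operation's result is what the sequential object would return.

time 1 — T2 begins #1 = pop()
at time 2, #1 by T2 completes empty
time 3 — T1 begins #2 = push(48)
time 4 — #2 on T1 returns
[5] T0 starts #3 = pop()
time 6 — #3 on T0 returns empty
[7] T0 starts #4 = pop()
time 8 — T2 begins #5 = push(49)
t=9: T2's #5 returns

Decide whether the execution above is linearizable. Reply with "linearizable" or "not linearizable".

already the first 6 events (up to #3's response at time 6) admit no linearization; the first 5 still do
one real-time candidate order over the 3 completed operations — the stack replay rejects it
for example #1, #2, #3 fails at step 3: #3 pop() → empty is not legal there

not linearizable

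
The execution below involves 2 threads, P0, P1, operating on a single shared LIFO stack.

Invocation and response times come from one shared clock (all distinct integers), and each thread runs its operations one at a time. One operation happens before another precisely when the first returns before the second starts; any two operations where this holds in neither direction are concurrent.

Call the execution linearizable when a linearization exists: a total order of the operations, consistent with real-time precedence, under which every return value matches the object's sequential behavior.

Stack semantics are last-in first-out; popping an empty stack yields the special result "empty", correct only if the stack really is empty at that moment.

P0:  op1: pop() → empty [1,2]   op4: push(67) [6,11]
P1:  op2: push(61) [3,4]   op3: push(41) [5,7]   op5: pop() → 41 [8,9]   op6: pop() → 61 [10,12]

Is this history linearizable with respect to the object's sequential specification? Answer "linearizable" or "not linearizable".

linearizable

one valid linearization: op1, op2, op3, op5, op6, op4
1. op1 pop() → empty, leaving stack <>
2. op2 push(61), leaving stack <61>
3. op3 push(41), leaving stack <61,41>
4. op5 pop() → 41, leaving stack <61>
5. op6 pop() → 61, leaving stack <>
6. op4 push(67), leaving stack <67>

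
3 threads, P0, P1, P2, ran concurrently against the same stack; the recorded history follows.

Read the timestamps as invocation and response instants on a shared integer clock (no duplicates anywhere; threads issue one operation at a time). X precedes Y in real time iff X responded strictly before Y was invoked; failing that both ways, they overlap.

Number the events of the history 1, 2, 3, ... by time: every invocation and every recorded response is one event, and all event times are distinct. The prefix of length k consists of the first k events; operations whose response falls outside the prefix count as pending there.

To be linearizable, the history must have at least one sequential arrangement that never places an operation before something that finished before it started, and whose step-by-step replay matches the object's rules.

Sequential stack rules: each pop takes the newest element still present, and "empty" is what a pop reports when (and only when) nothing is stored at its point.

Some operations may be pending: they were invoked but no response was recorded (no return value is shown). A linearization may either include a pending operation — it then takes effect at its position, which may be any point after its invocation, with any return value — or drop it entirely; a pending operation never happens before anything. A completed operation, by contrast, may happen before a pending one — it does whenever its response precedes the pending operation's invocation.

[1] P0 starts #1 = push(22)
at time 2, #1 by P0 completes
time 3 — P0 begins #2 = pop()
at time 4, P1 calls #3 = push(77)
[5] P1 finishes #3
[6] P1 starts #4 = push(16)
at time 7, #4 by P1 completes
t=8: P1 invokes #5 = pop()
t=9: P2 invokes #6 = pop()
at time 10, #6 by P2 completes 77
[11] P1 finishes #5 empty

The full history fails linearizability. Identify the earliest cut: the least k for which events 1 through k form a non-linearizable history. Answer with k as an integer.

11

a valid linearization of events 1..10 exists, for instance #1, #2, #3, #4, #5, #6:
1. #1 push(22), leaving stack <22>
2. #2 pop() (pending, included), leaving stack <>
3. #3 push(77), leaving stack <77>
4. #4 push(16), leaving stack <77,16>
5. #5 pop() (pending, included), leaving stack <77>
6. #6 pop() → 77, leaving stack <>
with event 11 included (#5 responding at time 11), all real-time-consistent orders fail
no escape via the 1 pending operation (#2): every completion choice fails
one such order, #1, #3, #4, #5, #6 (pending dropped), breaks at step 4 where #5 pop() → empty is illegal
one such order, #1, #3, #4, #6, #5 (pending dropped), breaks at step 4 where #6 pop() → 77 is illegal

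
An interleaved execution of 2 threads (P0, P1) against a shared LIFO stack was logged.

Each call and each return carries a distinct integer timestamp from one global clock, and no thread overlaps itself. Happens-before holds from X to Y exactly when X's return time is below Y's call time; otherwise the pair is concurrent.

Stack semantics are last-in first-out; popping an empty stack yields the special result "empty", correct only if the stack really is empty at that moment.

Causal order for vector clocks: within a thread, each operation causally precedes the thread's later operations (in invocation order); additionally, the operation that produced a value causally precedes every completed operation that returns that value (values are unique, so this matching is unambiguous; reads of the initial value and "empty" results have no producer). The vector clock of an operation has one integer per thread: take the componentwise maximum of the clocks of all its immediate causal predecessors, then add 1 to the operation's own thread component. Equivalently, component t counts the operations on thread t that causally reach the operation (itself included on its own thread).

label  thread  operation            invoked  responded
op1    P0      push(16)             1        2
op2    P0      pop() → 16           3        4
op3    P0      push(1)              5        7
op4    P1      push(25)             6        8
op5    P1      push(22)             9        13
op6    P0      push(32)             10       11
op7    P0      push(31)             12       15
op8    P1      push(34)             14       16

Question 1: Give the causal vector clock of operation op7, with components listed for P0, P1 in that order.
Answer: (5, 0)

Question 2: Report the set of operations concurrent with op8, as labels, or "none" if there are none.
Answer: op7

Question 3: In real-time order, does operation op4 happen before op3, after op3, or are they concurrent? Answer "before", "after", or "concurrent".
Answer: concurrent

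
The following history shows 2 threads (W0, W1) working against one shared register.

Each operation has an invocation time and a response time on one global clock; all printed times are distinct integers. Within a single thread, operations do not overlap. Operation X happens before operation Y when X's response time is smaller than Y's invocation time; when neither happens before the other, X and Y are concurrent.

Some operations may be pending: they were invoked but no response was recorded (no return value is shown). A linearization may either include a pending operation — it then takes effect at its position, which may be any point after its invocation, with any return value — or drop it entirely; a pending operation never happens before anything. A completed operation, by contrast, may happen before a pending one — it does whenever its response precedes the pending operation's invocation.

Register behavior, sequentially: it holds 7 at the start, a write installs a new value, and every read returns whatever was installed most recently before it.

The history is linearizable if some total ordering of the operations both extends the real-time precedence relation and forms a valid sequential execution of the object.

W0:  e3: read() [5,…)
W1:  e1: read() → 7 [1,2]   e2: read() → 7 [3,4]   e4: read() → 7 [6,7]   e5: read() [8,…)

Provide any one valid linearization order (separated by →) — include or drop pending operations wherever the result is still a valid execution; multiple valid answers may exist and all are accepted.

e1 → e2 → e3 → e4

1. e1 read() → 7, leaving value 7
2. e2 read() → 7, leaving value 7
3. e3 read() (pending, included), leaving value 7
4. e4 read() → 7, leaving value 7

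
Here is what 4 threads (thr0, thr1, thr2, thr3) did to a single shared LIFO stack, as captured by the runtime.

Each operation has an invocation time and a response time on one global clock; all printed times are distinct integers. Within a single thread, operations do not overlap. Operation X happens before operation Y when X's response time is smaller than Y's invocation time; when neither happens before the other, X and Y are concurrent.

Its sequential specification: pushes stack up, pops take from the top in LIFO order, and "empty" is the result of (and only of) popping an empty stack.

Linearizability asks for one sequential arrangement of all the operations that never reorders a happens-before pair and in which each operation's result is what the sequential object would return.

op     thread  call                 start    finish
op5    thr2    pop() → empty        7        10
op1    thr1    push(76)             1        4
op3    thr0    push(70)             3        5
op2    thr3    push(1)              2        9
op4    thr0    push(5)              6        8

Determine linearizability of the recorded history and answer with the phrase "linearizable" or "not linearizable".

prefix check: 1..9 passes, 1..10 fails once op5's time-10 response joins
all 20 real-time-respecting orders fail — 5 completed LIFO stack operations, no legal replay
e.g. op1, op2, op3, op4, op5: illegal at step 5, since op5 pop() → empty cannot apply there
e.g. op1, op2, op3, op5, op4: illegal at step 4, since op5 pop() → empty cannot apply there

not linearizable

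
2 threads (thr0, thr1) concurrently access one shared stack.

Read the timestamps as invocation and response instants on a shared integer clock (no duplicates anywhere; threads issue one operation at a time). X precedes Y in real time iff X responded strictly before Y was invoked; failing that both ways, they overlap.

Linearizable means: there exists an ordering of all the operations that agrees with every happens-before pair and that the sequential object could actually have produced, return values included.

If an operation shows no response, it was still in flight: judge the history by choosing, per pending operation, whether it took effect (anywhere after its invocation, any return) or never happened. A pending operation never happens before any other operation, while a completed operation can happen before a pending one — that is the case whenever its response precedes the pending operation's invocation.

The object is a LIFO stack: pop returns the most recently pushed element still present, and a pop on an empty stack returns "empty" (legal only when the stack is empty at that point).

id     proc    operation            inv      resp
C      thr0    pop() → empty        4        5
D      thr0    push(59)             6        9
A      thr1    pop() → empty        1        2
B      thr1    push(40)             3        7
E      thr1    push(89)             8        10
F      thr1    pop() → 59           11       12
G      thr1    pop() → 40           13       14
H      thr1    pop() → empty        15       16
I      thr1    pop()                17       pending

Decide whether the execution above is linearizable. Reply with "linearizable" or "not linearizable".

not linearizable

prefix check: 1..13 passes, 1..14 fails once G's time-14 response joins
5 orders of the 7 completed stack ops respect real time; none is legal
take A, B, C, D, E, F, G: step 3 already fails, because C pop() → empty cannot occur there
take A, B, C, E, D, F, G: step 3 already fails, because C pop() → empty cannot occur there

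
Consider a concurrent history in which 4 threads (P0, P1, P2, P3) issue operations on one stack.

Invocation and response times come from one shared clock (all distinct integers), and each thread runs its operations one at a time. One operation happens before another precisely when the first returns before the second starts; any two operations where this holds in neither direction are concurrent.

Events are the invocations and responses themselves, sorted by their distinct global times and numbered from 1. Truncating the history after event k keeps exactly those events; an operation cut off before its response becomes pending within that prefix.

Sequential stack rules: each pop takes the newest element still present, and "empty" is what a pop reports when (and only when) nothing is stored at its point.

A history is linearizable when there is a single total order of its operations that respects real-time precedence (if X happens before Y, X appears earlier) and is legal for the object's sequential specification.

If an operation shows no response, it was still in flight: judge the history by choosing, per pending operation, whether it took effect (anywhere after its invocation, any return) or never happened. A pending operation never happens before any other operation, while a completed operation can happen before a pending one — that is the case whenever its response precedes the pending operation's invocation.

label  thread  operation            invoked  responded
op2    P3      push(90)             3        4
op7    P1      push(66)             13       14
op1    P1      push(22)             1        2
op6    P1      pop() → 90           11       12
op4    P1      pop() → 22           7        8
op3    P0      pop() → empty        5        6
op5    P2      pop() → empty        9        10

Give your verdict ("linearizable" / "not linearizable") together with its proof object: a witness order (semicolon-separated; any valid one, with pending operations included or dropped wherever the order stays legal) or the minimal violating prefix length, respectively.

not linearizable — minimal violating prefix: 6 events

already the first 6 events (up to op3's response at time 6) admit no linearization; the first 5 still do
the sole real-time-consistent order of 3 completed operations fails the stack replay
e.g. op1, op2, op3: illegal at step 3, since op3 pop() → empty cannot apply there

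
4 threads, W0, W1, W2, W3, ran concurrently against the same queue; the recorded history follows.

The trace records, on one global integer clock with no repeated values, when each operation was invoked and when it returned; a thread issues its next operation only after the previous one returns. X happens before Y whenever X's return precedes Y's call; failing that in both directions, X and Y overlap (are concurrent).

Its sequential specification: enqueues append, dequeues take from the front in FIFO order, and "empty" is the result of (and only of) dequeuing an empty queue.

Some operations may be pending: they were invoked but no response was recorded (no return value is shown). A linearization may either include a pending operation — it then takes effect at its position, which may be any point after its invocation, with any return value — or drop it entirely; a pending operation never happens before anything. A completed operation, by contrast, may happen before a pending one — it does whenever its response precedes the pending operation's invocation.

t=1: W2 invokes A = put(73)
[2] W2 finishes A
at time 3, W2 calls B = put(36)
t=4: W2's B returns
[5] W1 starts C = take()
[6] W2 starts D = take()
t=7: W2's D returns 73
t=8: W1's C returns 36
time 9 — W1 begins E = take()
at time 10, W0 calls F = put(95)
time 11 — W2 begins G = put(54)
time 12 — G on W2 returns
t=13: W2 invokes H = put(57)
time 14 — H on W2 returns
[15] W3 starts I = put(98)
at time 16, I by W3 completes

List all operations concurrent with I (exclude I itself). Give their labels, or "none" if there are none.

E, F

overlap test against I [15,16]: concurrent iff the interval meets 15..16
A [1,2]: before
B [3,4]: before
C [5,8]: before
D [6,7]: before
E [9,…): concurrent
F [10,…): concurrent
G [11,12]: before
H [13,14]: before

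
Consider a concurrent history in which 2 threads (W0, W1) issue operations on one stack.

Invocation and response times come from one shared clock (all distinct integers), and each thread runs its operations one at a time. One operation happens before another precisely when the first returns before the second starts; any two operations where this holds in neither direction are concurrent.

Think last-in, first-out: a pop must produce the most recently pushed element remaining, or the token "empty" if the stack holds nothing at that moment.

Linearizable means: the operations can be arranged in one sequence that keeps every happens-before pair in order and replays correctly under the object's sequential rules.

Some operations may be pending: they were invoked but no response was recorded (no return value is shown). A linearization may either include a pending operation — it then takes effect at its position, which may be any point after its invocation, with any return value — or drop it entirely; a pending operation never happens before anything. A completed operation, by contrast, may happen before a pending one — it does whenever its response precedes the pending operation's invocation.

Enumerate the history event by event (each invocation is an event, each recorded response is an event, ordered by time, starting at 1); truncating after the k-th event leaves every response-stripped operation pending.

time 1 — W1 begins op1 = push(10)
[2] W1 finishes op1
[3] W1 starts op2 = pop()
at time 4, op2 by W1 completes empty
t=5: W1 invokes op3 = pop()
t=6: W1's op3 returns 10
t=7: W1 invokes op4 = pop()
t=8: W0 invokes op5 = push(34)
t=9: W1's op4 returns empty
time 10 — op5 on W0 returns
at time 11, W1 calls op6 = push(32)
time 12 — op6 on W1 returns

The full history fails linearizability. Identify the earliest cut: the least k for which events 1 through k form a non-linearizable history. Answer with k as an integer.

events 1..3 are linearizable, e.g. via op1:
step 1: op1 push(10) — stack <10>
event 4 — op2's response, time 4 — after it, nothing linearizes
sample order op1, op2 stalls at step 2 — op2 pop() → empty has no legal effect

4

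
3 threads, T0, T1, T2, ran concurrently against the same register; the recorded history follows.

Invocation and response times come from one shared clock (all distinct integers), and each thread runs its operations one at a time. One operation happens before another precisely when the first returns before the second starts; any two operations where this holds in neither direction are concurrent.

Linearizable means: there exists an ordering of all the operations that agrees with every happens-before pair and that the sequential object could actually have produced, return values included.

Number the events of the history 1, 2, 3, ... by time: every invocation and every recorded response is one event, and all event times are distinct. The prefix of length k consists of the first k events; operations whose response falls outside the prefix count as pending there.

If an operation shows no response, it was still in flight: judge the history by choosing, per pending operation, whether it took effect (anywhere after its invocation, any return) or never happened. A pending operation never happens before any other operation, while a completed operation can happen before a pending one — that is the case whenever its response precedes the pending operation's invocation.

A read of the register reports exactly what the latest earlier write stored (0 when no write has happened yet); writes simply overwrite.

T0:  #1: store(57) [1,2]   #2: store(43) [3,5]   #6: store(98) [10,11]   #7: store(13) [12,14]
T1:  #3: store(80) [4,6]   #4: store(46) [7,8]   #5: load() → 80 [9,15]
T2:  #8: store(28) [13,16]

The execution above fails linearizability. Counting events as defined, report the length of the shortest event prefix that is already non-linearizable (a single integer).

events 1..14 are linearizable; a witness order is #1, #2, #3, #4, #5, #6, #7:
step 1: #1 store(57) — value 57
step 2: #2 store(43) — value 43
step 3: #3 store(80) — value 80
step 4: #4 store(46) — value 46
step 5: #5 load() (pending, included) — value 46
step 6: #6 store(98) — value 98
step 7: #7 store(13) — value 13
adding event 15 (#5 responds at 15) leaves no legal real-time order
every completion of the 1 pending operation (#8) was checked; none linearizes
for example #1, #2, #3, #4, #5, #6, #7 (pending dropped) fails at step 5: #5 load() → 80 is not legal there
for example #1, #2, #3, #4, #6, #5, #7 (pending dropped) fails at step 6: #5 load() → 80 is not legal there

15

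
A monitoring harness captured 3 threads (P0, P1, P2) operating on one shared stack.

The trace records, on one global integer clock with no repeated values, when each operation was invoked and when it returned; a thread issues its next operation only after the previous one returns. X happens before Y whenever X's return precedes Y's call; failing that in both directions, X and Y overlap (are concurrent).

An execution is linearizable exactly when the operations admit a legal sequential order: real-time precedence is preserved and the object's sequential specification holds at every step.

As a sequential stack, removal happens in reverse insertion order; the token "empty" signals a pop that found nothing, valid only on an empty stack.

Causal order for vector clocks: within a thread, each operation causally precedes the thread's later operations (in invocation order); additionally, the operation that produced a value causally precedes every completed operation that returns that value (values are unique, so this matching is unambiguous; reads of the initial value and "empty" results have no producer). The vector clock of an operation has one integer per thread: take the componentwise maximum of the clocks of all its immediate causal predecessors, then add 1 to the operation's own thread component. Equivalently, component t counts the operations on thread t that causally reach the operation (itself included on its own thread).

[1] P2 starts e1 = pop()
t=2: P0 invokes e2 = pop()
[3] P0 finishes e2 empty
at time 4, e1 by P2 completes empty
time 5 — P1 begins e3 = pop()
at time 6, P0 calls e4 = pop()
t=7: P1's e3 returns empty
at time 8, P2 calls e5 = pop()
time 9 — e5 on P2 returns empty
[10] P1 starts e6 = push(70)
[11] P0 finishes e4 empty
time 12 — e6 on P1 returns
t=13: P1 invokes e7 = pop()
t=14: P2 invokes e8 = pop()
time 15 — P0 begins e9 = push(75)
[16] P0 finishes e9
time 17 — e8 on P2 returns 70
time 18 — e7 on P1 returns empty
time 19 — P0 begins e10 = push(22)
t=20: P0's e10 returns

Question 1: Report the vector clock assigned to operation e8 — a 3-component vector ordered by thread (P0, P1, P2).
e1 (invocation 1): nothing precedes it; P2's component alone gives (0, 0, 1)
e3 (invocation 5): nothing precedes it; P1's component alone gives (0, 1, 0)
e2 (invocation 2): nothing precedes it; P0's component alone gives (1, 0, 0)
VC(e5, invoked at 8): max of VC(e1)=(0, 0, 1), then +1 on thread P2 → (0, 0, 2)
VC(e6, invoked at 10): max of VC(e3)=(0, 1, 0), then +1 on thread P1 → (0, 2, 0)
VC(e4, invoked at 6): max of VC(e2)=(1, 0, 0), then +1 on thread P0 → (2, 0, 0)
VC(e7, invoked at 13): max of VC(e6)=(0, 2, 0), then +1 on thread P1 → (0, 3, 0)
VC(e9, invoked at 15): max of VC(e4)=(2, 0, 0), then +1 on thread P0 → (3, 0, 0)
VC(e10, invoked at 19): max of VC(e9)=(3, 0, 0), then +1 on thread P0 → (4, 0, 0)
VC(e8, invoked at 14): max of VC(e5)=(0, 0, 2), VC(e6)=(0, 2, 0), then +1 on thread P2 → (0, 2, 3)
target: VC(e8) = (0, 2, 3)

(0, 2, 3)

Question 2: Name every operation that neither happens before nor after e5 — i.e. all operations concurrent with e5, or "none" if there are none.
e5 spans [8,9]: anything still running between times 8 and 9 counts as concurrent
e1 [1,4]: before
e2 [2,3]: before
e3 [5,7]: before
e4 [6,11]: concurrent
e6 [10,12]: after
e7 [13,18]: after
e8 [14,17]: after
e9 [15,16]: after
e10 [19,20]: after

e4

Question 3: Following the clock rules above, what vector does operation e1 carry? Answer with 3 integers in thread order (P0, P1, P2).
e1, invoked 1, has no incoming edges; only P2's bump applies → (0, 0, 1)
e3, invoked 5, has no incoming edges; only P1's bump applies → (0, 1, 0)
e2, invoked 2, has no incoming edges; only P0's bump applies → (1, 0, 0)
e5, invoked 8, takes VC(e1)=(0, 0, 1) under max, adds 1 for P2 → (0, 0, 2)
e6, invoked 10, takes VC(e3)=(0, 1, 0) under max, adds 1 for P1 → (0, 2, 0)
e4, invoked 6, takes VC(e2)=(1, 0, 0) under max, adds 1 for P0 → (2, 0, 0)
e7, invoked 13, takes VC(e6)=(0, 2, 0) under max, adds 1 for P1 → (0, 3, 0)
e9, invoked 15, takes VC(e4)=(2, 0, 0) under max, adds 1 for P0 → (3, 0, 0)
e10, invoked 19, takes VC(e9)=(3, 0, 0) under max, adds 1 for P0 → (4, 0, 0)
e8, invoked 14, takes VC(e5)=(0, 0, 2), VC(e6)=(0, 2, 0) under max, adds 1 for P2 → (0, 2, 3)
target: VC(e1) = (0, 0, 1)

(0, 0, 1)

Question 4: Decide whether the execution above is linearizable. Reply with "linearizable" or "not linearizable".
one valid linearization: e1, e2, e3, e4, e5, e6, e8, e7, e9, e10
1. e1 pop() → empty, leaving stack <>
2. e2 pop() → empty, leaving stack <>
3. e3 pop() → empty, leaving stack <>
4. e4 pop() → empty, leaving stack <>
5. e5 pop() → empty, leaving stack <>
6. e6 push(70), leaving stack <70>
7. e8 pop() → 70, leaving stack <>
8. e7 pop() → empty, leaving stack <>
9. e9 push(75), leaving stack <75>
10. e10 push(22), leaving stack <75,22>

linearizable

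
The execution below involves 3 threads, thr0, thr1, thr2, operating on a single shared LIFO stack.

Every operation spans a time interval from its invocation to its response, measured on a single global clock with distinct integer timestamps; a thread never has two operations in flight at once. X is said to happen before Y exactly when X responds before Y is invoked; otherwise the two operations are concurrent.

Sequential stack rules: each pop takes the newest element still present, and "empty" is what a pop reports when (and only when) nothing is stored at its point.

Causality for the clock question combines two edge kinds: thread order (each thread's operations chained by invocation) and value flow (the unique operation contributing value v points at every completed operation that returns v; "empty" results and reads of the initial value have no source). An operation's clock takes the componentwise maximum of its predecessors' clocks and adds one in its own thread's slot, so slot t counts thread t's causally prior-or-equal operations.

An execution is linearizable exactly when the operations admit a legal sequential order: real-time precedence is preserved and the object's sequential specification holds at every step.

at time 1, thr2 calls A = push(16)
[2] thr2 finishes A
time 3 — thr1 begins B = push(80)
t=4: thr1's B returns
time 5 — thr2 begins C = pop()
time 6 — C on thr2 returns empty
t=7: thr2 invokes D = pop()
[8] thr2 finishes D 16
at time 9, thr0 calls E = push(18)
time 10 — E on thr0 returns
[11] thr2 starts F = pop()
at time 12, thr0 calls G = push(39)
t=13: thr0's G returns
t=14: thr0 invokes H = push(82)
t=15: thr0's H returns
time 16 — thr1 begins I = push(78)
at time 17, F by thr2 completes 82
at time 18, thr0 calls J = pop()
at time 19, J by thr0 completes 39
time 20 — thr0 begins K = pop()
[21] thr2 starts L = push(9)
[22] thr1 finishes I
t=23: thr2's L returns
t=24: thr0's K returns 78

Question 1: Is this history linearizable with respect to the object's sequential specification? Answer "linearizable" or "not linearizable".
not linearizable

events 1..5 are fine; event 6 — the response of C at time 6 — makes the prefix non-linearizable
one real-time candidate order over the 3 completed operations — the LIFO stack replay rejects it
for example A, B, C fails at step 3: C pop() → empty is not legal there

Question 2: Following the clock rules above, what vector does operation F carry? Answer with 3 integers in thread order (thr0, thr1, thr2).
Answer: (3, 0, 4)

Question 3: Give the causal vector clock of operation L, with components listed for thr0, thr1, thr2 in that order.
Answer: (3, 0, 5)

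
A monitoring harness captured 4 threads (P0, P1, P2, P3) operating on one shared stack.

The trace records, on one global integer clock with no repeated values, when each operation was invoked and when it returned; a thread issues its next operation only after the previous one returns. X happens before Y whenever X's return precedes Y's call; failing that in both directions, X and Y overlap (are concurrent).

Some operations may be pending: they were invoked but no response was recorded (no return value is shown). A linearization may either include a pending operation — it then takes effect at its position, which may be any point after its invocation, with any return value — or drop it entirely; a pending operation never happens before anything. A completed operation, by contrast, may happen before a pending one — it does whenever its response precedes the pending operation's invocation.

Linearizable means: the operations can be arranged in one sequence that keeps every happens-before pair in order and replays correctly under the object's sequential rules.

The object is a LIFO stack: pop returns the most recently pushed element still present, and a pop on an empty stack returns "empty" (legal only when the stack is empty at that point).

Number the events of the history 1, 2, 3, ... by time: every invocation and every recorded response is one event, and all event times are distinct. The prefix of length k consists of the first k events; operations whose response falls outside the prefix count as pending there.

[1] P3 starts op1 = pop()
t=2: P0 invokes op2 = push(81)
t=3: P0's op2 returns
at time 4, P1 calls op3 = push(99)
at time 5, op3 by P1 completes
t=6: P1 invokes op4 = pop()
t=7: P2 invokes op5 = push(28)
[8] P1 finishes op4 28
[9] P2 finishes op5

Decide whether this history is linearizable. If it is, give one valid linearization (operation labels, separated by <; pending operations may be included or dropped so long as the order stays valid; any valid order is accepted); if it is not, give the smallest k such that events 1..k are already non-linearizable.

linearizable — witness: op1 < op2 < op3 < op5 < op4

after step 1 (op1 pop() (pending, included)): stack <>
after step 2 (op2 push(81)): stack <81>
after step 3 (op3 push(99)): stack <81,99>
after step 4 (op5 push(28)): stack <81,99,28>
after step 5 (op4 pop() → 28): stack <81,99>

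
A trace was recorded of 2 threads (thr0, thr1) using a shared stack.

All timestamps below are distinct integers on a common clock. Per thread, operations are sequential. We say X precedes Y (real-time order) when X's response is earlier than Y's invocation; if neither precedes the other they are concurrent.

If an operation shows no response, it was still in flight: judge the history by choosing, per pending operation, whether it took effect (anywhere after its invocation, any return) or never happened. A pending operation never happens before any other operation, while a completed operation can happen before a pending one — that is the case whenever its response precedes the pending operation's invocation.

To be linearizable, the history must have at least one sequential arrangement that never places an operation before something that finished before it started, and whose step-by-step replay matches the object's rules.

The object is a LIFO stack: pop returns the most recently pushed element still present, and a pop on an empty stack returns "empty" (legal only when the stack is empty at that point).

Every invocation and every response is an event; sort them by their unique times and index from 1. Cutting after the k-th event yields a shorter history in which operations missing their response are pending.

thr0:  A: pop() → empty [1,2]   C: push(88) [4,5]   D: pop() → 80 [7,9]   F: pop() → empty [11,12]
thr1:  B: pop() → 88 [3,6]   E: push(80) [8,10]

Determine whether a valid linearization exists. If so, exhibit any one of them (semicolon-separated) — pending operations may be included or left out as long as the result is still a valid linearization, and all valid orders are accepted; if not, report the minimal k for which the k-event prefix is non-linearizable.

linearizable — witness: A; C; B; E; D; F

step 1: A pop() → empty — stack <>
step 2: C push(88) — stack <88>
step 3: B pop() → 88 — stack <>
step 4: E push(80) — stack <80>
step 5: D pop() → 80 — stack <>
step 6: F pop() → empty — stack <>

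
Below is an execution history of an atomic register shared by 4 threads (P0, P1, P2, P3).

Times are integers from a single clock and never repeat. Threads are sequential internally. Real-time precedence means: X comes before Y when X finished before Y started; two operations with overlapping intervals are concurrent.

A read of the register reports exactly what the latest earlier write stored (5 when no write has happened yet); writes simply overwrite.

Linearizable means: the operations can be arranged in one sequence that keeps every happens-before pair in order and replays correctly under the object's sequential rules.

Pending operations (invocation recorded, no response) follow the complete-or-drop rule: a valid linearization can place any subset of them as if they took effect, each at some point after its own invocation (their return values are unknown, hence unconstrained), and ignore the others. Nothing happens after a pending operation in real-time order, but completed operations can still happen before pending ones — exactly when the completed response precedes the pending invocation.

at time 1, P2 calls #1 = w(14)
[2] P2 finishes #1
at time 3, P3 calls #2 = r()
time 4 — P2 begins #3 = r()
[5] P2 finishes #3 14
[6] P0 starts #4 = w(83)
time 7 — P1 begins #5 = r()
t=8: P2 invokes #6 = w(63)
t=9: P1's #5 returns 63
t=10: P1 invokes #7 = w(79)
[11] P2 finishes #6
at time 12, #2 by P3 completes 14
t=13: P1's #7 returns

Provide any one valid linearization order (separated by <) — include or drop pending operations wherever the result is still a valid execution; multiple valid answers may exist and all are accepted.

step 1: #1 w(14) — value 14
step 2: #2 r() → 14 — value 14
step 3: #3 r() → 14 — value 14
step 4: #4 w(83) (pending, included) — value 83
step 5: #6 w(63) — value 63
step 6: #5 r() → 63 — value 63
step 7: #7 w(79) — value 79

#1 < #2 < #3 < #4 < #6 < #5 < #7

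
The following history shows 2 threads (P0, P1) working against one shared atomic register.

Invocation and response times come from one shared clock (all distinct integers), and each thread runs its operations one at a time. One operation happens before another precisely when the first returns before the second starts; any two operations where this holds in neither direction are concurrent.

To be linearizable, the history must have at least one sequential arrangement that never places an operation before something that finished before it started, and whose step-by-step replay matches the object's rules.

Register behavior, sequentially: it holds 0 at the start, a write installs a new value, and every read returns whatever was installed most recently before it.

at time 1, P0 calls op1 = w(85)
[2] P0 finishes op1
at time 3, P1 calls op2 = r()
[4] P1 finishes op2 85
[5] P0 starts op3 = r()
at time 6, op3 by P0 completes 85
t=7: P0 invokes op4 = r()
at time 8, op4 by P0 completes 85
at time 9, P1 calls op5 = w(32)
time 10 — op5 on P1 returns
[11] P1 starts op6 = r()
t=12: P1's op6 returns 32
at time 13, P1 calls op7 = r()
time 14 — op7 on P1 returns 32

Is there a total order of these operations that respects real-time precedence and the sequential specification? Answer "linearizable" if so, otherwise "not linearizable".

linearizable

one valid linearization: op1, op2, op3, op4, op5, op6, op7
after step 1 (op1 w(85)): value 85
after step 2 (op2 r() → 85): value 85
after step 3 (op3 r() → 85): value 85
after step 4 (op4 r() → 85): value 85
after step 5 (op5 w(32)): value 32
after step 6 (op6 r() → 32): value 32
after step 7 (op7 r() → 32): value 32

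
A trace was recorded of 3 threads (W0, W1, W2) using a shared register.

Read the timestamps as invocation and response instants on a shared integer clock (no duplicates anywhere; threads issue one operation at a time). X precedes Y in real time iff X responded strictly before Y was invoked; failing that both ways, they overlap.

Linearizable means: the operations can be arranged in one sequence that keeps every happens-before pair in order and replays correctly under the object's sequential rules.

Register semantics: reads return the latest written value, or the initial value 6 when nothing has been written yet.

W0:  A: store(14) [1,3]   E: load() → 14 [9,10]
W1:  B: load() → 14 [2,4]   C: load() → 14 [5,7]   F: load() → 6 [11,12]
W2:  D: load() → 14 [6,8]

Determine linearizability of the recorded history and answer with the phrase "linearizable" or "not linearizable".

prefix check: 1..11 passes, 1..12 fails once F's time-12 response joins
checked exhaustively: 4 real-time-consistent orders of 6 completed operations, zero legal register replays
e.g. A, B, C, D, E, F: illegal at step 6, since F load() → 6 cannot apply there
e.g. A, B, D, C, E, F: illegal at step 6, since F load() → 6 cannot apply there

not linearizable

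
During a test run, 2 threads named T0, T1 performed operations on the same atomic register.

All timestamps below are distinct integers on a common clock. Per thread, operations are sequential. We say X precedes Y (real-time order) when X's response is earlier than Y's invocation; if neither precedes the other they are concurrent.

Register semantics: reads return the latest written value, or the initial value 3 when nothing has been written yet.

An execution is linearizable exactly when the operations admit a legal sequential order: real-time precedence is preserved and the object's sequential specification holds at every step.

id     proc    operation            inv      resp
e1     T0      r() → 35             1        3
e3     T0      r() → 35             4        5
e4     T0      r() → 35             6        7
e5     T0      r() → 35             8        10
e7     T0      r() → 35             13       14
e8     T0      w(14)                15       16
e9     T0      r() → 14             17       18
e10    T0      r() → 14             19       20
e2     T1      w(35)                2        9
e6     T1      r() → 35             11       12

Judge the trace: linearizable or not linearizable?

a witness: e2, e1, e3, e4, e5, e6, e7, e8, e9, e10
after step 1 (e2 w(35)): value 35
after step 2 (e1 r() → 35): value 35
after step 3 (e3 r() → 35): value 35
after step 4 (e4 r() → 35): value 35
after step 5 (e5 r() → 35): value 35
after step 6 (e6 r() → 35): value 35
after step 7 (e7 r() → 35): value 35
after step 8 (e8 w(14)): value 14
after step 9 (e9 r() → 14): value 14
after step 10 (e10 r() → 14): value 14

linearizable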